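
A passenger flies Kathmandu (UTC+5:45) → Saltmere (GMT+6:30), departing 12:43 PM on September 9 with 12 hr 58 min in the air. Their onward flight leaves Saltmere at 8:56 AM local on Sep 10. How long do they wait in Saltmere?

Convert departure to UTC: 12:43 PM − 5:45 = 6:58 AM UTC on Sep 9.
Add 12 hours and 58 minutes flight time → 7:56 PM UTC.
Saltmere is UTC+6:30, so local arrival = 7:56 PM + 6:30 = 2:26 AM on Sep 10.
Layover = 8:56 AM − 2:26 AM = 6 hours 30 minutes.

6 hours 30 minutes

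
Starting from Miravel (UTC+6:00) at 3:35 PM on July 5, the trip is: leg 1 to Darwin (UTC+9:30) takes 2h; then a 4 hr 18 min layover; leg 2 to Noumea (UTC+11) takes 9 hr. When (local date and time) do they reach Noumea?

Convert departure to UTC: 3:35 PM − 6:00 = 9:35 AM UTC on Jul 5.
Add 2 hours leg 1 → 11:35 AM UTC.
Add 4 hours and 18 minutes layover in Darwin → 3:53 PM UTC.
Add 9 hours leg 2 → 12:53 AM UTC (Jul 6).
Noumea is UTC+11:00, so local arrival = 12:53 AM + 11:00 = 11:53 AM on Jul 6.

11:53 AM on Jul 6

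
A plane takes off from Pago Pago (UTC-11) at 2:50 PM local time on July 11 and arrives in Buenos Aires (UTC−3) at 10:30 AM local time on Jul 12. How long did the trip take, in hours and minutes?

Buenos Aires is 8:00 ahead of Pago Pago.
Clock-face elapsed time (ignoring zones) is 19 hours 40 minutes.
Actual elapsed = 19 hours 40 minutes − 8:00 = 11 hours 40 minutes.

11 hours 40 minutes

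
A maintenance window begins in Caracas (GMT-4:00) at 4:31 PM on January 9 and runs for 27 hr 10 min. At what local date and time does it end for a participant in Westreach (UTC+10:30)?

Convert start to UTC: 4:31 PM + 4:00 = 8:31 PM UTC on Jan 9.
Add 27 hours and 10 minutes duration → 11:41 PM UTC (Jan 10).
Westreach is UTC+10:30, so local end time = 11:41 PM + 10:30 = 10:11 AM on Jan 11.

10:11 AM on January 11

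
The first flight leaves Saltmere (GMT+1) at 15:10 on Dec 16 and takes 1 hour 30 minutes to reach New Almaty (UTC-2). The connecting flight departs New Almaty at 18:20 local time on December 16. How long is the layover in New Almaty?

4 hours 40 minutes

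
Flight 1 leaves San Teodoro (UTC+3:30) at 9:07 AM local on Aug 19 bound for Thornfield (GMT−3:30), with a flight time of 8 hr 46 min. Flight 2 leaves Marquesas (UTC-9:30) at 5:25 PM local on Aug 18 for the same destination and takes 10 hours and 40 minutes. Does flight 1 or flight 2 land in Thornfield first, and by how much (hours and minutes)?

the second, by 48 minutes

Flight 1 in UTC: 9:07 AM − 3:30 = 5:37 AM on Aug 19.
+8 hours and 46 minutes → arrive 2:23 PM UTC on Aug 19.
Flight 2 in UTC: 5:25 PM + 9:30 = 2:55 AM on Aug 19.
+10 hours and 40 minutes → arrive 1:35 PM UTC on Aug 19.
Flight 2 lands earlier by 48 minutes.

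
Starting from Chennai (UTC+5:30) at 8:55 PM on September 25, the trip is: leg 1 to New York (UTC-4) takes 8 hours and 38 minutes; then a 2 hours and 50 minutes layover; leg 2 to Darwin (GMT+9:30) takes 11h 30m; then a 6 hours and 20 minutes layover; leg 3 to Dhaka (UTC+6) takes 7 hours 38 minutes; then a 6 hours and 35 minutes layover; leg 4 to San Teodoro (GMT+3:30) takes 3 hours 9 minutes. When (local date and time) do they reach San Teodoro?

Convert departure to UTC: 8:55 PM − 5:30 = 3:25 PM UTC on Sep 25.
Add 8 hours and 38 minutes leg 1 → 12:03 AM UTC (Sep 26).
Add 2 hours 50 minutes layover in New York → 2:53 AM UTC.
Add 11 hours and 30 minutes leg 2 → 2:23 PM UTC.
Add 6 hours 20 minutes layover in Darwin → 8:43 PM UTC.
Add 7 hours 38 minutes leg 3 → 4:21 AM UTC (Sep 27).
Add 6 hours and 35 minutes layover in Dhaka → 10:56 AM UTC.
Add 3 hours and 9 minutes leg 4 → 2:05 PM UTC.
San Teodoro is UTC+3:30, so local arrival = 2:05 PM + 3:30 = 5:35 PM on Sep 27.

5:35 PM on September 27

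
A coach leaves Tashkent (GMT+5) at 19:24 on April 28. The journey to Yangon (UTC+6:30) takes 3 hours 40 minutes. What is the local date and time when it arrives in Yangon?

Yangon is 1:30 ahead of Tashkent.
After 3 hours and 40 minutes it is 23:04 in Tashkent.
Shift by the zone difference: 23:04 + 1:30 = 00:34 on Apr 29 in Yangon.

00:34 on April 29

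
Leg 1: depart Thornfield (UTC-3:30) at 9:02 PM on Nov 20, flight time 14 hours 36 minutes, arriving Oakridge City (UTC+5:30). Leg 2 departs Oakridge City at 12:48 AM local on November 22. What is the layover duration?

Convert departure to UTC: 9:02 PM + 3:30 = 12:32 AM UTC on Nov 21.
Add 14 hours 36 minutes flight time → 3:08 PM UTC.
Oakridge City is UTC+5:30, so local arrival = 3:08 PM + 5:30 = 8:38 PM on Nov 21.
Layover = 12:48 AM − 8:38 PM (+1 day) = 4 hours 10 minutes.

4 hours 10 minutes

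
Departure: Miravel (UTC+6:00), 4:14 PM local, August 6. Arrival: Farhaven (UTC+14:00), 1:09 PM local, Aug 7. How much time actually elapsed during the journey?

Departure in UTC: 4:14 PM − 6:00 = 10:14 AM on Aug 6.
Arrival in UTC: 1:09 PM − 14:00 = 11:09 PM on Aug 6.
Elapsed = 11:09 PM − 10:14 AM = 12 hours 55 minutes.

12 hours 55 minutes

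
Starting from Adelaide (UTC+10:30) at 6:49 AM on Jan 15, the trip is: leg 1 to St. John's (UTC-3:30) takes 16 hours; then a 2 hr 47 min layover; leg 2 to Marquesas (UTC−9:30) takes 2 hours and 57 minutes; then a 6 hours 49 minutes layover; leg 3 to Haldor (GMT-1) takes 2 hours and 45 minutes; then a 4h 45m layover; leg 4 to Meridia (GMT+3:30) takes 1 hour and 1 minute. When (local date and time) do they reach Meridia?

Convert departure to UTC: 6:49 AM − 10:30 = 8:19 PM UTC on Jan 14.
Add 16 hours leg 1 → 12:19 PM UTC (Jan 15).
Add 2 hours 47 minutes layover in St. John's → 3:06 PM UTC.
Add 2 hours and 57 minutes leg 2 → 6:03 PM UTC.
Add 6 hours 49 minutes layover in Marquesas → 12:52 AM UTC (Jan 16).
Add 2 hours and 45 minutes leg 3 → 3:37 AM UTC.
Add 4 hours 45 minutes layover in Haldor → 8:22 AM UTC.
Add 1 hour and 1 minute leg 4 → 9:23 AM UTC.
Meridia is UTC+3:30, so local arrival = 9:23 AM + 3:30 = 12:53 PM on Jan 16.

12:53 PM on January 16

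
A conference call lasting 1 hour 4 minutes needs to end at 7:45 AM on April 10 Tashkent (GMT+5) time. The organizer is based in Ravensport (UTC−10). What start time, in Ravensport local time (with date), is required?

3:41 PM on April 9

Target end time in UTC: 7:45 AM − 5:00 = 2:45 AM on Apr 10.
Subtract 1 hour and 4 minutes → start 1:41 AM UTC on Apr 10.
Ravensport is UTC−10:00: 1:41 AM − 10:00 = 3:41 PM on Apr 9.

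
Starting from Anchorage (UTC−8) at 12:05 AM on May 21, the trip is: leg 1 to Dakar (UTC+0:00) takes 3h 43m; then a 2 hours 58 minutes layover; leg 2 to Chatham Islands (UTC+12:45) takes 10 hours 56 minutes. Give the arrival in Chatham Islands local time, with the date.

Convert departure to UTC: 12:05 AM + 8:00 = 8:05 AM UTC on May 21.
Add 3 hours and 43 minutes leg 1 → 11:48 AM UTC.
Add 2 hours and 58 minutes layover in Dakar → 2:46 PM UTC.
Add 10 hours 56 minutes leg 2 → 1:42 AM UTC (May 22).
Chatham Islands is UTC+12:45, so local arrival = 1:42 AM + 12:45 = 2:27 PM on May 22.

2:27 PM on May 22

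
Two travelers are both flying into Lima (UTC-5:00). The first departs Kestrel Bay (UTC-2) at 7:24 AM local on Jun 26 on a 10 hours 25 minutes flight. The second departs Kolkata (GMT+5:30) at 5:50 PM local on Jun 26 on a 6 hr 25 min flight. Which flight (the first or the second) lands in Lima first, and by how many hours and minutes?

the second, by 1 hour 4 minutes

Flight 1 in UTC: 7:24 AM + 2:00 = 9:24 AM on Jun 26.
+10 hours 25 minutes → arrive 7:49 PM UTC on Jun 26.
Flight 2 in UTC: 5:50 PM − 5:30 = 12:20 PM on Jun 26.
+6 hours and 25 minutes → arrive 6:45 PM UTC on Jun 26.
Flight 2 lands earlier by 1 hour 4 minutes.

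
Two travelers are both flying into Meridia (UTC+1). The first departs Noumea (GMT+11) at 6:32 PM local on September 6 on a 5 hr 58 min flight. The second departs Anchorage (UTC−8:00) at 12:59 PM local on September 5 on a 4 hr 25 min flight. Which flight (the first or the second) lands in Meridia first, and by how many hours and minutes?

Flight 1 in UTC: 6:32 PM − 11:00 = 7:32 AM on Sep 6.
+5 hours 58 minutes → arrive 1:30 PM UTC on Sep 6.
Flight 2 in UTC: 12:59 PM + 8:00 = 8:59 PM on Sep 5.
+4 hours 25 minutes → arrive 1:24 AM UTC on Sep 6.
Flight 2 lands earlier by 12 hours 6 minutes.

the second, by 12 hours 6 minutes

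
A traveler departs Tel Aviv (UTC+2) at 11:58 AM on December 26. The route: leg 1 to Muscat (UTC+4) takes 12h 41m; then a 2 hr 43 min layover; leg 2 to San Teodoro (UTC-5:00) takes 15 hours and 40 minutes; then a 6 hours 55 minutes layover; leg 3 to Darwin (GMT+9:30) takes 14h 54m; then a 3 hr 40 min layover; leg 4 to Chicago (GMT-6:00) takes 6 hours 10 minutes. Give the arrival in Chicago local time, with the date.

Convert departure to UTC: 11:58 AM − 2:00 = 9:58 AM UTC on Dec 26.
Add 12 hours and 41 minutes leg 1 → 10:39 PM UTC.
Add 2 hours 43 minutes layover in Muscat → 1:22 AM UTC (Dec 27).
Add 15 hours 40 minutes leg 2 → 5:02 PM UTC.
Add 6 hours and 55 minutes layover in San Teodoro → 11:57 PM UTC.
Add 14 hours and 54 minutes leg 3 → 2:51 PM UTC (Dec 28).
Add 3 hours 40 minutes layover in Darwin → 6:31 PM UTC.
Add 6 hours 10 minutes leg 4 → 12:41 AM UTC (Dec 29).
Chicago is UTC−6:00, so local arrival = 12:41 AM − 6:00 = 6:41 PM on Dec 28.

6:41 PM on Dec 28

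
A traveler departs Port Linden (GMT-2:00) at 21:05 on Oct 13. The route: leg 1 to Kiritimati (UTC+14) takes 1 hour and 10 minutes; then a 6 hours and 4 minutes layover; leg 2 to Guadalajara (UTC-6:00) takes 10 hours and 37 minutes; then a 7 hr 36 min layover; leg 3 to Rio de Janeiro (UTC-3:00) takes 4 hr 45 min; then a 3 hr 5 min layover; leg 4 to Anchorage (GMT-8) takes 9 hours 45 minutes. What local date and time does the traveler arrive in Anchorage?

Convert departure to UTC: 21:05 + 2:00 = 23:05 UTC on Oct 13.
Add 1 hour 10 minutes leg 1 → 00:15 UTC (Oct 14).
Add 6 hours 4 minutes layover in Kiritimati → 06:19 UTC.
Add 10 hours 37 minutes leg 2 → 16:56 UTC.
Add 7 hours and 36 minutes layover in Guadalajara → 00:32 UTC (Oct 15).
Add 4 hours 45 minutes leg 3 → 05:17 UTC.
Add 3 hours 5 minutes layover in Rio de Janeiro → 08:22 UTC.
Add 9 hours 45 minutes leg 4 → 18:07 UTC.
Anchorage is UTC−8:00, so local arrival = 18:07 − 8:00 = 10:07 on Oct 15.

10:07 on October 15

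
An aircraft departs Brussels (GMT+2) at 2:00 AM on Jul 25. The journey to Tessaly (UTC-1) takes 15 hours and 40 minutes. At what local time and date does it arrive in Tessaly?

2:40 PM on Jul 25

Convert departure to UTC: 2:00 AM − 2:00 = 12:00 AM UTC on Jul 25.
Add 15 hours 40 minutes travel time → 3:40 PM UTC.
Tessaly is UTC−1:00, so local arrival = 3:40 PM − 1:00 = 2:40 PM on Jul 25.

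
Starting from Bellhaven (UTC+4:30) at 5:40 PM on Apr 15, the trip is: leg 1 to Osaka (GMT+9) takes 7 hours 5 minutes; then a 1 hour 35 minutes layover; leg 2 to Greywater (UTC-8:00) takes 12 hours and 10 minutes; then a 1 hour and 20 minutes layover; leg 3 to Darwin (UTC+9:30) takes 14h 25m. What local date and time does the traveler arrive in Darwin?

11:15 AM on Apr 17

Convert departure to UTC: 5:40 PM − 4:30 = 1:10 PM UTC on Apr 15.
Add 7 hours 5 minutes leg 1 → 8:15 PM UTC.
Add 1 hour 35 minutes layover in Osaka → 9:50 PM UTC.
Add 12 hours 10 minutes leg 2 → 10:00 AM UTC (Apr 16).
Add 1 hour and 20 minutes layover in Greywater → 11:20 AM UTC.
Add 14 hours and 25 minutes leg 3 → 1:45 AM UTC (Apr 17).
Darwin is UTC+9:30, so local arrival = 1:45 AM + 9:30 = 11:15 AM on Apr 17.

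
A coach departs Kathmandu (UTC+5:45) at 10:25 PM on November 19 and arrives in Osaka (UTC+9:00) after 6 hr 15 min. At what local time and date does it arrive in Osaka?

Convert departure to UTC: 10:25 PM − 5:45 = 4:40 PM UTC on Nov 19.
Add 6 hours and 15 minutes travel time → 10:55 PM UTC.
Osaka is UTC+9:00, so local arrival = 10:55 PM + 9:00 = 7:55 AM on Nov 20.

7:55 AM on November 20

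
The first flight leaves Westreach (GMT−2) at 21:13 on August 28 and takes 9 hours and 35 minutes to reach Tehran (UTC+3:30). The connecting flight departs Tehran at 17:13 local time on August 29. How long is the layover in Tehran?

4 hours 55 minutes

Convert departure to UTC: 21:13 + 2:00 = 23:13 UTC on Aug 28.
Add 9 hours and 35 minutes flight time → 08:48 UTC (Aug 29).
Tehran is UTC+3:30, so local arrival = 08:48 + 3:30 = 12:18 on Aug 29.
Layover = 17:13 − 12:18 = 4 hours 55 minutes.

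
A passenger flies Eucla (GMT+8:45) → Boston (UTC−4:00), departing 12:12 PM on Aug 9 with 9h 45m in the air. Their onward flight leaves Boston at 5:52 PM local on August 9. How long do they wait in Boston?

Convert departure to UTC: 12:12 PM − 8:45 = 3:27 AM UTC on Aug 9.
Add 9 hours 45 minutes flight time → 1:12 PM UTC.
Boston is UTC−4:00, so local arrival = 1:12 PM − 4:00 = 9:12 AM on Aug 9.
Layover = 5:52 PM − 9:12 AM = 8 hours 40 minutes.

8 hours 40 minutes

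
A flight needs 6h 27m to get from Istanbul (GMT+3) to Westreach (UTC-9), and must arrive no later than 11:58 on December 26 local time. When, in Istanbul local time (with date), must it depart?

17:31 on December 26

Target arrival in UTC: 11:58 + 9:00 = 20:58 on Dec 26.
Subtract 6 hours 27 minutes → departure 14:31 UTC on Dec 26.
Istanbul is UTC+3:00: 14:31 + 3:00 = 17:31 on Dec 26.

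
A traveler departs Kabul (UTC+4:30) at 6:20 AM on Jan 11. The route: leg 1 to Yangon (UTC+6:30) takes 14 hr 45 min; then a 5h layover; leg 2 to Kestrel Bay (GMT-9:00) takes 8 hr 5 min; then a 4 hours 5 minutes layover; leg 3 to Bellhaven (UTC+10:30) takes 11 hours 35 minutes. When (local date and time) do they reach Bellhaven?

Convert departure to UTC: 6:20 AM − 4:30 = 1:50 AM UTC on Jan 11.
Add 14 hours 45 minutes leg 1 → 4:35 PM UTC.
Add 5 hours layover in Yangon → 9:35 PM UTC.
Add 8 hours 5 minutes leg 2 → 5:40 AM UTC (Jan 12).
Add 4 hours 5 minutes layover in Kestrel Bay → 9:45 AM UTC.
Add 11 hours and 35 minutes leg 3 → 9:20 PM UTC.
Bellhaven is UTC+10:30, so local arrival = 9:20 PM + 10:30 = 7:50 AM on Jan 13.

7:50 AM on Jan 13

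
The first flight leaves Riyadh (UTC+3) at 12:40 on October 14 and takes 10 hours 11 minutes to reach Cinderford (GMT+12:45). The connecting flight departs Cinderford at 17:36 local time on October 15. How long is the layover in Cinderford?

Convert departure to UTC: 12:40 − 3:00 = 09:40 UTC on Oct 14.
Add 10 hours 11 minutes flight time → 19:51 UTC.
Cinderford is UTC+12:45, so local arrival = 19:51 + 12:45 = 08:36 on Oct 15.
Layover = 17:36 − 08:36 = 9 hours.

9 hours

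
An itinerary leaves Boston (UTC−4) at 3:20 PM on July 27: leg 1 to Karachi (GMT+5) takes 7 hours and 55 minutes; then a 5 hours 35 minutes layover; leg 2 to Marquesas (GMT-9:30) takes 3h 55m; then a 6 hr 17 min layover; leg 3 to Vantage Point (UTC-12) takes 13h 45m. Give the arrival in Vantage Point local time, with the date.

8:47 PM on Jul 28

Convert departure to UTC: 3:20 PM + 4:00 = 7:20 PM UTC on Jul 27.
Add 7 hours and 55 minutes leg 1 → 3:15 AM UTC (Jul 28).
Add 5 hours and 35 minutes layover in Karachi → 8:50 AM UTC.
Add 3 hours and 55 minutes leg 2 → 12:45 PM UTC.
Add 6 hours and 17 minutes layover in Marquesas → 7:02 PM UTC.
Add 13 hours 45 minutes leg 3 → 8:47 AM UTC (Jul 29).
Vantage Point is UTC−12:00, so local arrival = 8:47 AM − 12:00 = 8:47 PM on Jul 28.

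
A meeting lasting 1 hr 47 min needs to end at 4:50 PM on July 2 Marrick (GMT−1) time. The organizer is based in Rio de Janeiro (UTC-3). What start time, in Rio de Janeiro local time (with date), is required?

Target end time in UTC: 4:50 PM + 1:00 = 5:50 PM on Jul 2.
Subtract 1 hour 47 minutes → start 4:03 PM UTC on Jul 2.
Rio de Janeiro is UTC−3:00: 4:03 PM − 3:00 = 1:03 PM on Jul 2.

1:03 PM on Jul 2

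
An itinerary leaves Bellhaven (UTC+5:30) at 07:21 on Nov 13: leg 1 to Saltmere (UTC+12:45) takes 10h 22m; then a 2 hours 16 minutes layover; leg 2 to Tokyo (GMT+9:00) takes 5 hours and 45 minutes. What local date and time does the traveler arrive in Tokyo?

Convert departure to UTC: 07:21 − 5:30 = 01:51 UTC on Nov 13.
Add 10 hours and 22 minutes leg 1 → 12:13 UTC.
Add 2 hours 16 minutes layover in Saltmere → 14:29 UTC.
Add 5 hours 45 minutes leg 2 → 20:14 UTC.
Tokyo is UTC+9:00, so local arrival = 20:14 + 9:00 = 05:14 on Nov 14.

05:14 on Nov 14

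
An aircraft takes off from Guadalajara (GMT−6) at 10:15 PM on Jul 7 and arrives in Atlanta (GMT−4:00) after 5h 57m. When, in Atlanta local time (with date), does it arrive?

6:12 AM on July 8

Atlanta is 2:00 ahead of Guadalajara.
After 5 hours 57 minutes it is 4:12 AM (Jul 8) in Guadalajara.
Shift by the zone difference: 4:12 AM + 2:00 = 6:12 AM on Jul 8 in Atlanta.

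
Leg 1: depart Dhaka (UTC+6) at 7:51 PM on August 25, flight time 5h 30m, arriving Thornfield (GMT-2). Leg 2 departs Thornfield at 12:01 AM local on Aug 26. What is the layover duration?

6 hours 40 minutes

Convert departure to UTC: 7:51 PM − 6:00 = 1:51 PM UTC on Aug 25.
Add 5 hours 30 minutes flight time → 7:21 PM UTC.
Thornfield is UTC−2:00, so local arrival = 7:21 PM − 2:00 = 5:21 PM on Aug 25.
Layover = 12:01 AM − 5:21 PM (+1 day) = 6 hours 40 minutes.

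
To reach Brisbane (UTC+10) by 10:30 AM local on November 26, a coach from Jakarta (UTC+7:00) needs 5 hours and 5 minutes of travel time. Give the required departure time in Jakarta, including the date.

2:25 AM on November 26

Target arrival in UTC: 10:30 AM − 10:00 = 12:30 AM on Nov 26.
Subtract 5 hours 5 minutes → departure 7:25 PM UTC on Nov 25.
Jakarta is UTC+7:00: 7:25 PM + 7:00 = 2:25 AM on Nov 26.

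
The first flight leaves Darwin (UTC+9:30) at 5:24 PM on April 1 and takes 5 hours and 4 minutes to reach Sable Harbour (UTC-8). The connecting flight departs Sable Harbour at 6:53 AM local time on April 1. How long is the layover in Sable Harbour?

Convert departure to UTC: 5:24 PM − 9:30 = 7:54 AM UTC on Apr 1.
Add 5 hours and 4 minutes flight time → 12:58 PM UTC.
Sable Harbour is UTC−8:00, so local arrival = 12:58 PM − 8:00 = 4:58 AM on Apr 1.
Layover = 6:53 AM − 4:58 AM = 1 hour 55 minutes.

1 hour 55 minutes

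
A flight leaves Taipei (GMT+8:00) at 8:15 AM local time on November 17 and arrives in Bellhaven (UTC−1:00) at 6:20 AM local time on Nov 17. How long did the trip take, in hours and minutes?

7 hours 5 minutes

Bellhaven is 9:00 behind Taipei.
Clock-face elapsed time (ignoring zones) is −1 hour 55 minutes.
Actual elapsed = −1 hour 55 minutes + 9:00 = 7 hours 5 minutes.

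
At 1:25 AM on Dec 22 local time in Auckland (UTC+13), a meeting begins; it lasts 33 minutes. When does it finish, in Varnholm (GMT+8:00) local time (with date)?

8:58 PM on Dec 21

Convert start to UTC: 1:25 AM − 13:00 = 12:25 PM UTC on Dec 21.
Add 33 minutes duration → 12:58 PM UTC.
Varnholm is UTC+8:00, so local end time = 12:58 PM + 8:00 = 8:58 PM on Dec 21.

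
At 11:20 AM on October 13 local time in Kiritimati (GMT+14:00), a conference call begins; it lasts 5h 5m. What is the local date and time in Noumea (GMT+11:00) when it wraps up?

Convert start to UTC: 11:20 AM − 14:00 = 9:20 PM UTC on Oct 12.
Add 5 hours 5 minutes duration → 2:25 AM UTC (Oct 13).
Noumea is UTC+11:00, so local end time = 2:25 AM + 11:00 = 1:25 PM on Oct 13.

1:25 PM on October 13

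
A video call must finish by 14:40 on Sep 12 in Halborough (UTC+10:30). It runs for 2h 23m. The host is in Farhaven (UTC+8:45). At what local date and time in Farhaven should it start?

Target end time in UTC: 14:40 − 10:30 = 04:10 on Sep 12.
Subtract 2 hours and 23 minutes → start 01:47 UTC on Sep 12.
Farhaven is UTC+8:45: 01:47 + 8:45 = 10:32 on Sep 12.

10:32 on Sep 12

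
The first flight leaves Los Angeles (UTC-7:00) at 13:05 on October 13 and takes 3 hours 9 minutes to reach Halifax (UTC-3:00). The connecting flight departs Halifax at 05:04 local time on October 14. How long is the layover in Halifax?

8 hours 50 minutes

Convert departure to UTC: 13:05 + 7:00 = 20:05 UTC on Oct 13.
Add 3 hours 9 minutes flight time → 23:14 UTC.
Halifax is UTC−3:00, so local arrival = 23:14 − 3:00 = 20:14 on Oct 13.
Layover = 05:04 − 20:14 (+1 day) = 8 hours 50 minutes.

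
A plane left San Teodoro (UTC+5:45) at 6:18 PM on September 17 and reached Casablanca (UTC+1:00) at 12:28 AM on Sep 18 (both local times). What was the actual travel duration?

10 hours 55 minutes

Casablanca is 4:45 behind San Teodoro.
Clock-face elapsed time (ignoring zones) is 6 hours 10 minutes.
Actual elapsed = 6 hours 10 minutes + 4:45 = 10 hours 55 minutes.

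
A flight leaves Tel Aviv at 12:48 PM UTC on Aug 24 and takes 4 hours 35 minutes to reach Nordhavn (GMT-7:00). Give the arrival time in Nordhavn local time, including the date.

Departure is given in UTC: 12:48 PM on Aug 24.
Add 4 hours 35 minutes → 5:23 PM UTC.
Nordhavn is UTC−7:00: 5:23 PM − 7:00 = 10:23 AM on Aug 24.

10:23 AM on August 24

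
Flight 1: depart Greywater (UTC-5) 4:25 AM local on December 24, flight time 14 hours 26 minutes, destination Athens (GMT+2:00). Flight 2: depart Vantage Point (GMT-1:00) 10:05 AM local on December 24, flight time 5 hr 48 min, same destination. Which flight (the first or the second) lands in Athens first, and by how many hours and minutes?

the second, by 6 hours 58 minutes

Flight 1 in UTC: 4:25 AM + 5:00 = 9:25 AM on Dec 24.
+14 hours 26 minutes → arrive 11:51 PM UTC on Dec 24.
Flight 2 in UTC: 10:05 AM + 1:00 = 11:05 AM on Dec 24.
+5 hours 48 minutes → arrive 4:53 PM UTC on Dec 24.
Flight 2 lands earlier by 6 hours 58 minutes.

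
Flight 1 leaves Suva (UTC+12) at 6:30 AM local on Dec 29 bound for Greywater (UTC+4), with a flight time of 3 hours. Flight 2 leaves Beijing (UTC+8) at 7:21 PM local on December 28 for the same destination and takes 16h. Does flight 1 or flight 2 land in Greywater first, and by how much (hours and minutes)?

the first, by 5 hours 51 minutes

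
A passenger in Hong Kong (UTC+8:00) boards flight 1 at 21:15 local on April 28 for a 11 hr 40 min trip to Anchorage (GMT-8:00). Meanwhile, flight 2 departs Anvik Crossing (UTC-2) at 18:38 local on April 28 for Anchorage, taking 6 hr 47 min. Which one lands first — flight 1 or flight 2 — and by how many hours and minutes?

the first, by 2 hours 30 minutes

Flight 1 in UTC: 21:15 − 8:00 = 13:15 on Apr 28.
+11 hours 40 minutes → arrive 00:55 UTC on Apr 29.
Flight 2 in UTC: 18:38 + 2:00 = 20:38 on Apr 28.
+6 hours 47 minutes → arrive 03:25 UTC on Apr 29.
Flight 1 lands earlier by 2 hours 30 minutes.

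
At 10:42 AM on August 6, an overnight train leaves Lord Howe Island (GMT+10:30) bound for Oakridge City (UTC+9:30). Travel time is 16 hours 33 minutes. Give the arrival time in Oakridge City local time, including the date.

2:15 AM on Aug 7

Convert departure to UTC: 10:42 AM − 10:30 = 12:12 AM UTC on Aug 6.
Add 16 hours and 33 minutes travel time → 4:45 PM UTC.
Oakridge City is UTC+9:30, so local arrival = 4:45 PM + 9:30 = 2:15 AM on Aug 7.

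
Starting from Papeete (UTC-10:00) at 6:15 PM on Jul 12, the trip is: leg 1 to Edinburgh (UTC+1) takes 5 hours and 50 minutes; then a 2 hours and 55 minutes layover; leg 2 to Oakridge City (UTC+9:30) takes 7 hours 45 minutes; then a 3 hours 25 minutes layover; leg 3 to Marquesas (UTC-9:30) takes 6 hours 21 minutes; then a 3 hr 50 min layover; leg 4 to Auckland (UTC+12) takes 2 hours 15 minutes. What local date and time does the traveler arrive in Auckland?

12:36 AM on July 15

Convert departure to UTC: 6:15 PM + 10:00 = 4:15 AM UTC on Jul 13.
Add 5 hours and 50 minutes leg 1 → 10:05 AM UTC.
Add 2 hours and 55 minutes layover in Edinburgh → 1:00 PM UTC.
Add 7 hours and 45 minutes leg 2 → 8:45 PM UTC.
Add 3 hours and 25 minutes layover in Oakridge City → 12:10 AM UTC (Jul 14).
Add 6 hours and 21 minutes leg 3 → 6:31 AM UTC.
Add 3 hours and 50 minutes layover in Marquesas → 10:21 AM UTC.
Add 2 hours and 15 minutes leg 4 → 12:36 PM UTC.
Auckland is UTC+12:00, so local arrival = 12:36 PM + 12:00 = 12:36 AM on Jul 15.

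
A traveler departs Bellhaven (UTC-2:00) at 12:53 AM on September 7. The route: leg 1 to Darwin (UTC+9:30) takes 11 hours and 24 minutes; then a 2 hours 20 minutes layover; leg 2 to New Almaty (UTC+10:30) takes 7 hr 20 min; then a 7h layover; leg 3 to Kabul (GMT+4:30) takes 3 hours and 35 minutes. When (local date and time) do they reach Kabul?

Convert departure to UTC: 12:53 AM + 2:00 = 2:53 AM UTC on Sep 7.
Add 11 hours and 24 minutes leg 1 → 2:17 PM UTC.
Add 2 hours and 20 minutes layover in Darwin → 4:37 PM UTC.
Add 7 hours and 20 minutes leg 2 → 11:57 PM UTC.
Add 7 hours layover in New Almaty → 6:57 AM UTC (Sep 8).
Add 3 hours and 35 minutes leg 3 → 10:32 AM UTC.
Kabul is UTC+4:30, so local arrival = 10:32 AM + 4:30 = 3:02 PM on Sep 8.

3:02 PM on September 8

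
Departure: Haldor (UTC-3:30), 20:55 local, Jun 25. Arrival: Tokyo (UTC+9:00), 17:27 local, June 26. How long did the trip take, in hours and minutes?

Departure in UTC: 20:55 + 3:30 = 00:25 on Jun 26.
Arrival in UTC: 17:27 − 9:00 = 08:27 on Jun 26.
Elapsed = 08:27 − 00:25 = 8 hours 2 minutes.

8 hours 2 minutes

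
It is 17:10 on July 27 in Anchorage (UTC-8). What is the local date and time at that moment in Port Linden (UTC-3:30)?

21:40 on July 27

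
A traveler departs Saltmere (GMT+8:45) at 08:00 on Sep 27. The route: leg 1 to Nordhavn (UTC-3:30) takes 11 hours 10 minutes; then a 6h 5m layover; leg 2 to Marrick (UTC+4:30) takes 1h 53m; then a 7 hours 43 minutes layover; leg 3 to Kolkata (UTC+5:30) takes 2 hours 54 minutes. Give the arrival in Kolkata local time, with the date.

10:30 on September 28

Convert departure to UTC: 08:00 − 8:45 = 23:15 UTC on Sep 26.
Add 11 hours 10 minutes leg 1 → 10:25 UTC (Sep 27).
Add 6 hours and 5 minutes layover in Nordhavn → 16:30 UTC.
Add 1 hour and 53 minutes leg 2 → 18:23 UTC.
Add 7 hours 43 minutes layover in Marrick → 02:06 UTC (Sep 28).
Add 2 hours and 54 minutes leg 3 → 05:00 UTC.
Kolkata is UTC+5:30, so local arrival = 05:00 + 5:30 = 10:30 on Sep 28.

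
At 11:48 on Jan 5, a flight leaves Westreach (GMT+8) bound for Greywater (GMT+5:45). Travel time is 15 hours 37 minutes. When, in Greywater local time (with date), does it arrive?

01:10 on January 6

Greywater is 2:15 behind Westreach.
After 15 hours 37 minutes it is 03:25 (Jan 6) in Westreach.
Shift by the zone difference: 03:25 − 2:15 = 01:10 on Jan 6 in Greywater.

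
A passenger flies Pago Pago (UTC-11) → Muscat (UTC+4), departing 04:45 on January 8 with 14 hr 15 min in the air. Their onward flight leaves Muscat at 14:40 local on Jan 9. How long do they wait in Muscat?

4 hours 40 minutes

Convert departure to UTC: 04:45 + 11:00 = 15:45 UTC on Jan 8.
Add 14 hours 15 minutes flight time → 06:00 UTC (Jan 9).
Muscat is UTC+4:00, so local arrival = 06:00 + 4:00 = 10:00 on Jan 9.
Layover = 14:40 − 10:00 = 4 hours 40 minutes.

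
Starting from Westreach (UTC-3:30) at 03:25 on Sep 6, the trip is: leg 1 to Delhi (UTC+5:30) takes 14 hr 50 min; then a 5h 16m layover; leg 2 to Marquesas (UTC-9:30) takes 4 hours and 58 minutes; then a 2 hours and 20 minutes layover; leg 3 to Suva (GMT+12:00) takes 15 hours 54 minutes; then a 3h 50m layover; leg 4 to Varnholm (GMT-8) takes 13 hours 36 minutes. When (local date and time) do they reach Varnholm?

Convert departure to UTC: 03:25 + 3:30 = 06:55 UTC on Sep 6.
Add 14 hours 50 minutes leg 1 → 21:45 UTC.
Add 5 hours 16 minutes layover in Delhi → 03:01 UTC (Sep 7).
Add 4 hours 58 minutes leg 2 → 07:59 UTC.
Add 2 hours and 20 minutes layover in Marquesas → 10:19 UTC.
Add 15 hours 54 minutes leg 3 → 02:13 UTC (Sep 8).
Add 3 hours and 50 minutes layover in Suva → 06:03 UTC.
Add 13 hours and 36 minutes leg 4 → 19:39 UTC.
Varnholm is UTC−8:00, so local arrival = 19:39 − 8:00 = 11:39 on Sep 8.

11:39 on Sep 8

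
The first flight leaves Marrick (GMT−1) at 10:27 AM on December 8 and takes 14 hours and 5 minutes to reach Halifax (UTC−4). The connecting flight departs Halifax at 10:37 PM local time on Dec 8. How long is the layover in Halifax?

Convert departure to UTC: 10:27 AM + 1:00 = 11:27 AM UTC on Dec 8.
Add 14 hours and 5 minutes flight time → 1:32 AM UTC (Dec 9).
Halifax is UTC−4:00, so local arrival = 1:32 AM − 4:00 = 9:32 PM on Dec 8.
Layover = 10:37 PM − 9:32 PM = 1 hour 5 minutes.

1 hour 5 minutes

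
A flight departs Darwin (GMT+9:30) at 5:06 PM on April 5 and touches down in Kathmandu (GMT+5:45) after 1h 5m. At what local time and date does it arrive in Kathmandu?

2:26 PM on Apr 5

Convert departure to UTC: 5:06 PM − 9:30 = 7:36 AM UTC on Apr 5.
Add 1 hour and 5 minutes travel time → 8:41 AM UTC.
Kathmandu is UTC+5:45, so local arrival = 8:41 AM + 5:45 = 2:26 PM on Apr 5.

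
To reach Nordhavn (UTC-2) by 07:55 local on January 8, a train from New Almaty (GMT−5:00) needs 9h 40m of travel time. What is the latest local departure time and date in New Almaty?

19:15 on January 7

Target arrival in UTC: 07:55 + 2:00 = 09:55 on Jan 8.
Subtract 9 hours 40 minutes → departure 00:15 UTC on Jan 8.
New Almaty is UTC−5:00: 00:15 − 5:00 = 19:15 on Jan 7.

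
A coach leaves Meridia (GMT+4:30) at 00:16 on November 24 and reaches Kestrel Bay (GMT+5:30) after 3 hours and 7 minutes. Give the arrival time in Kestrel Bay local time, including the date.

04:23 on November 24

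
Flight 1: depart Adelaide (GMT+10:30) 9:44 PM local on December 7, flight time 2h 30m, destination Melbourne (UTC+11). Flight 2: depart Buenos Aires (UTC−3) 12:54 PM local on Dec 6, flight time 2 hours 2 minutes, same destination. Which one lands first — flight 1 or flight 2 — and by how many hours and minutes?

the second, by 19 hours 48 minutes

Flight 1 in UTC: 9:44 PM − 10:30 = 11:14 AM on Dec 7.
+2 hours 30 minutes → arrive 1:44 PM UTC on Dec 7.
Flight 2 in UTC: 12:54 PM + 3:00 = 3:54 PM on Dec 6.
+2 hours and 2 minutes → arrive 5:56 PM UTC on Dec 6.
Flight 2 lands earlier by 19 hours 48 minutes.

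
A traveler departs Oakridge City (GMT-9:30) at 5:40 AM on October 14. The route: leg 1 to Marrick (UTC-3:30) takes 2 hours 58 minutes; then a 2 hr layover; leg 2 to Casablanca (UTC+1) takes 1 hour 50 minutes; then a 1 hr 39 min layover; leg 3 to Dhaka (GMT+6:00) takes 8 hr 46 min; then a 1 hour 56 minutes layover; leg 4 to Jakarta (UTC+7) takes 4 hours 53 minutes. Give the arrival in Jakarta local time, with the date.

Convert departure to UTC: 5:40 AM + 9:30 = 3:10 PM UTC on Oct 14.
Add 2 hours 58 minutes leg 1 → 6:08 PM UTC.
Add 2 hours layover in Marrick → 8:08 PM UTC.
Add 1 hour 50 minutes leg 2 → 9:58 PM UTC.
Add 1 hour and 39 minutes layover in Casablanca → 11:37 PM UTC.
Add 8 hours 46 minutes leg 3 → 8:23 AM UTC (Oct 15).
Add 1 hour and 56 minutes layover in Dhaka → 10:19 AM UTC.
Add 4 hours 53 minutes leg 4 → 3:12 PM UTC.
Jakarta is UTC+7:00, so local arrival = 3:12 PM + 7:00 = 10:12 PM on Oct 15.

10:12 PM on October 15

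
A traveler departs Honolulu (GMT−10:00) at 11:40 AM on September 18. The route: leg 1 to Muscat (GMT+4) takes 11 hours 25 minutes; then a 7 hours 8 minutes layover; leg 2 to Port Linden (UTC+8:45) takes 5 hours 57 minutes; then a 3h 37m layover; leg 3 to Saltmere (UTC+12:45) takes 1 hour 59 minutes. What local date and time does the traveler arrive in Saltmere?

4:31 PM on Sep 20

Convert departure to UTC: 11:40 AM + 10:00 = 9:40 PM UTC on Sep 18.
Add 11 hours 25 minutes leg 1 → 9:05 AM UTC (Sep 19).
Add 7 hours and 8 minutes layover in Muscat → 4:13 PM UTC.
Add 5 hours and 57 minutes leg 2 → 10:10 PM UTC.
Add 3 hours and 37 minutes layover in Port Linden → 1:47 AM UTC (Sep 20).
Add 1 hour 59 minutes leg 3 → 3:46 AM UTC.
Saltmere is UTC+12:45, so local arrival = 3:46 AM + 12:45 = 4:31 PM on Sep 20.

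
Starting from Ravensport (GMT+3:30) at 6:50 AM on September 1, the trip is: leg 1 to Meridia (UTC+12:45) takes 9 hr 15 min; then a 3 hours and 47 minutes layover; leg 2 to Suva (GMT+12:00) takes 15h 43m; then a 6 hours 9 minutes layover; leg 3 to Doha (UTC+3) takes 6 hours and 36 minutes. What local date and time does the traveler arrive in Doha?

11:50 PM on Sep 2

Convert departure to UTC: 6:50 AM − 3:30 = 3:20 AM UTC on Sep 1.
Add 9 hours 15 minutes leg 1 → 12:35 PM UTC.
Add 3 hours 47 minutes layover in Meridia → 4:22 PM UTC.
Add 15 hours and 43 minutes leg 2 → 8:05 AM UTC (Sep 2).
Add 6 hours and 9 minutes layover in Suva → 2:14 PM UTC.
Add 6 hours and 36 minutes leg 3 → 8:50 PM UTC.
Doha is UTC+3:00, so local arrival = 8:50 PM + 3:00 = 11:50 PM on Sep 2.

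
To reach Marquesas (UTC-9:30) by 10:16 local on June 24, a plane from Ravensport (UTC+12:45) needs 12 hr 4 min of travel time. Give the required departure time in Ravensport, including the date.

20:27 on June 24

Target arrival in UTC: 10:16 + 9:30 = 19:46 on Jun 24.
Subtract 12 hours 4 minutes → departure 07:42 UTC on Jun 24.
Ravensport is UTC+12:45: 07:42 + 12:45 = 20:27 on Jun 24.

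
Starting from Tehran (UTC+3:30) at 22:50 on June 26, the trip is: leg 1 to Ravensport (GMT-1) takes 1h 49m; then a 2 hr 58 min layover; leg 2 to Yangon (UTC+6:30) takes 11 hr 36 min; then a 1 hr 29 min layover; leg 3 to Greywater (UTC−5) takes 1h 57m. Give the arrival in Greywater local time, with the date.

10:09 on June 27

Convert departure to UTC: 22:50 − 3:30 = 19:20 UTC on Jun 26.
Add 1 hour 49 minutes leg 1 → 21:09 UTC.
Add 2 hours and 58 minutes layover in Ravensport → 00:07 UTC (Jun 27).
Add 11 hours and 36 minutes leg 2 → 11:43 UTC.
Add 1 hour 29 minutes layover in Yangon → 13:12 UTC.
Add 1 hour 57 minutes leg 3 → 15:09 UTC.
Greywater is UTC−5:00, so local arrival = 15:09 − 5:00 = 10:09 on Jun 27.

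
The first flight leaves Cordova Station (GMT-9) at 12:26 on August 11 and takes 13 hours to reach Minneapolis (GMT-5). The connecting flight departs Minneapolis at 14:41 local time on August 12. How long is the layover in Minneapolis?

Convert departure to UTC: 12:26 + 9:00 = 21:26 UTC on Aug 11.
Add 13 hours flight time → 10:26 UTC (Aug 12).
Minneapolis is UTC−5:00, so local arrival = 10:26 − 5:00 = 05:26 on Aug 12.
Layover = 14:41 − 05:26 = 9 hours 15 minutes.

9 hours 15 minutes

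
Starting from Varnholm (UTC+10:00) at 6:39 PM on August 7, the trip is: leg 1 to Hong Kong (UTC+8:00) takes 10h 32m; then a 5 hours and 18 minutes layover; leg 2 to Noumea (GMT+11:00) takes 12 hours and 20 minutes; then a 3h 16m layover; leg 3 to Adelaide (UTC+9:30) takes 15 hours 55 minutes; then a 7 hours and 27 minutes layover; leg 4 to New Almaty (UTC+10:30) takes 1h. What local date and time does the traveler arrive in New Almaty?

2:57 AM on Aug 10

Convert departure to UTC: 6:39 PM − 10:00 = 8:39 AM UTC on Aug 7.
Add 10 hours 32 minutes leg 1 → 7:11 PM UTC.
Add 5 hours and 18 minutes layover in Hong Kong → 12:29 AM UTC (Aug 8).
Add 12 hours and 20 minutes leg 2 → 12:49 PM UTC.
Add 3 hours and 16 minutes layover in Noumea → 4:05 PM UTC.
Add 15 hours and 55 minutes leg 3 → 8:00 AM UTC (Aug 9).
Add 7 hours and 27 minutes layover in Adelaide → 3:27 PM UTC.
Add 1 hour leg 4 → 4:27 PM UTC.
New Almaty is UTC+10:30, so local arrival = 4:27 PM + 10:30 = 2:57 AM on Aug 10.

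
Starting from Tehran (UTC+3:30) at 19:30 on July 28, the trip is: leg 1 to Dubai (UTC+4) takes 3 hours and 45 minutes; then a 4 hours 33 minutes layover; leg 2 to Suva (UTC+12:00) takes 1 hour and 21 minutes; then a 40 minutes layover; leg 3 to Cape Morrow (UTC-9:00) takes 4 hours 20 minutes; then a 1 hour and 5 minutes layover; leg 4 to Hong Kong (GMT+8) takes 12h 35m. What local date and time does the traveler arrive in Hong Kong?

Convert departure to UTC: 19:30 − 3:30 = 16:00 UTC on Jul 28.
Add 3 hours and 45 minutes leg 1 → 19:45 UTC.
Add 4 hours and 33 minutes layover in Dubai → 00:18 UTC (Jul 29).
Add 1 hour and 21 minutes leg 2 → 01:39 UTC.
Add 40 minutes layover in Suva → 02:19 UTC.
Add 4 hours and 20 minutes leg 3 → 06:39 UTC.
Add 1 hour 5 minutes layover in Cape Morrow → 07:44 UTC.
Add 12 hours 35 minutes leg 4 → 20:19 UTC.
Hong Kong is UTC+8:00, so local arrival = 20:19 + 8:00 = 04:19 on Jul 30.

04:19 on Jul 30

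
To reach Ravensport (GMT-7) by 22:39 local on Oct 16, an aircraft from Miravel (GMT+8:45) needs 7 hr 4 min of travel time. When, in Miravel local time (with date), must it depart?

07:20 on October 17

Target arrival in UTC: 22:39 + 7:00 = 05:39 on Oct 17.
Subtract 7 hours and 4 minutes → departure 22:35 UTC on Oct 16.
Miravel is UTC+8:45: 22:35 + 8:45 = 07:20 on Oct 17.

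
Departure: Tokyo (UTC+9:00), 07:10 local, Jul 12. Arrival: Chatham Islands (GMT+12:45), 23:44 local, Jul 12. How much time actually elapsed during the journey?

12 hours 49 minutes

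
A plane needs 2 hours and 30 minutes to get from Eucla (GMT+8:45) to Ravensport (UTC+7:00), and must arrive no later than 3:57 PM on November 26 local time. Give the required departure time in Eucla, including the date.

3:12 PM on November 26

Target arrival in UTC: 3:57 PM − 7:00 = 8:57 AM on Nov 26.
Subtract 2 hours and 30 minutes → departure 6:27 AM UTC on Nov 26.
Eucla is UTC+8:45: 6:27 AM + 8:45 = 3:12 PM on Nov 26.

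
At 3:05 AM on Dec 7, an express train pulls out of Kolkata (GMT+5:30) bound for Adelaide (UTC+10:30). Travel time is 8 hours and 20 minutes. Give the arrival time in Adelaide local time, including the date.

Convert departure to UTC: 3:05 AM − 5:30 = 9:35 PM UTC on Dec 6.
Add 8 hours 20 minutes travel time → 5:55 AM UTC (Dec 7).
Adelaide is UTC+10:30, so local arrival = 5:55 AM + 10:30 = 4:25 PM on Dec 7.

4:25 PM on December 7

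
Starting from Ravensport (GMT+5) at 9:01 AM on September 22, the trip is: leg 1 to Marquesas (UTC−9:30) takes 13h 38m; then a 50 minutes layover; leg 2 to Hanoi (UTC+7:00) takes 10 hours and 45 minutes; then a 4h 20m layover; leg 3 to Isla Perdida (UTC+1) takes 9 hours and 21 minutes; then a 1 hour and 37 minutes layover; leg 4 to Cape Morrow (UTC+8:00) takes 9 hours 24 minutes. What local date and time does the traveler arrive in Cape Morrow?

1:56 PM on September 24

Convert departure to UTC: 9:01 AM − 5:00 = 4:01 AM UTC on Sep 22.
Add 13 hours 38 minutes leg 1 → 5:39 PM UTC.
Add 50 minutes layover in Marquesas → 6:29 PM UTC.
Add 10 hours and 45 minutes leg 2 → 5:14 AM UTC (Sep 23).
Add 4 hours 20 minutes layover in Hanoi → 9:34 AM UTC.
Add 9 hours 21 minutes leg 3 → 6:55 PM UTC.
Add 1 hour 37 minutes layover in Isla Perdida → 8:32 PM UTC.
Add 9 hours 24 minutes leg 4 → 5:56 AM UTC (Sep 24).
Cape Morrow is UTC+8:00, so local arrival = 5:56 AM + 8:00 = 1:56 PM on Sep 24.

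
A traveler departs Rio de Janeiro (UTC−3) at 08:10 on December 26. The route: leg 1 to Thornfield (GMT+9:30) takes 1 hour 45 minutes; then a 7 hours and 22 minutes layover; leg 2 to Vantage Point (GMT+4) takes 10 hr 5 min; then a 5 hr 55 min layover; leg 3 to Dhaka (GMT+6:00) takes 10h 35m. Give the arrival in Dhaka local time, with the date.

Convert departure to UTC: 08:10 + 3:00 = 11:10 UTC on Dec 26.
Add 1 hour and 45 minutes leg 1 → 12:55 UTC.
Add 7 hours 22 minutes layover in Thornfield → 20:17 UTC.
Add 10 hours 5 minutes leg 2 → 06:22 UTC (Dec 27).
Add 5 hours 55 minutes layover in Vantage Point → 12:17 UTC.
Add 10 hours 35 minutes leg 3 → 22:52 UTC.
Dhaka is UTC+6:00, so local arrival = 22:52 + 6:00 = 04:52 on Dec 28.

04:52 on Dec 28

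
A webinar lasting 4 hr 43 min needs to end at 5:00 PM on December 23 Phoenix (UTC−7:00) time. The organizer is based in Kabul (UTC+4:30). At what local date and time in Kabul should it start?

Target end time in UTC: 5:00 PM + 7:00 = 12:00 AM on Dec 24.
Subtract 4 hours and 43 minutes → start 7:17 PM UTC on Dec 23.
Kabul is UTC+4:30: 7:17 PM + 4:30 = 11:47 PM on Dec 23.

11:47 PM on December 23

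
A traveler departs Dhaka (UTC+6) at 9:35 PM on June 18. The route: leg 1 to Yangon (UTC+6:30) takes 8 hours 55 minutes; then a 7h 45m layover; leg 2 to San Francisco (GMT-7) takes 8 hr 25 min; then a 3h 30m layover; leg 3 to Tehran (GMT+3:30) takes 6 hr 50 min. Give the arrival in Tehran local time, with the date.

Convert departure to UTC: 9:35 PM − 6:00 = 3:35 PM UTC on Jun 18.
Add 8 hours and 55 minutes leg 1 → 12:30 AM UTC (Jun 19).
Add 7 hours 45 minutes layover in Yangon → 8:15 AM UTC.
Add 8 hours 25 minutes leg 2 → 4:40 PM UTC.
Add 3 hours 30 minutes layover in San Francisco → 8:10 PM UTC.
Add 6 hours and 50 minutes leg 3 → 3:00 AM UTC (Jun 20).
Tehran is UTC+3:30, so local arrival = 3:00 AM + 3:30 = 6:30 AM on Jun 20.

6:30 AM on June 20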